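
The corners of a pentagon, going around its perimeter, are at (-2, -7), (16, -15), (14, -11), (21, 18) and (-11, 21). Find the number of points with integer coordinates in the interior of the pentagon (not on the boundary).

By the shoelace formula, twice the signed area is |[(-2)·(-15) − 16·(-7)] + [16·(-11) − 14·(-15)] + [14·18 − 21·(-11)] + [21·21 − (-11)·18] + [(-11)·(-7) − (-2)·21]| = 1417, so the area is 1417/2.
Summing gcd(|Δx|,|Δy|) over the edges gives the boundary count: gcd(18,8) + gcd(2,4) + gcd(7,29) + gcd(32,3) + gcd(9,28) = 2+2+1+1+1 = 7.
Pick's theorem gives I = A − B/2 + 1 = 1417/2 − 7/2 + 1 = 706.

706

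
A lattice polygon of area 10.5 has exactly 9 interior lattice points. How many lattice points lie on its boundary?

5

Pick's theorem gives A = I + B/2 − 1, so B = 2(A − I + 1) = 2(10.5 − 9 + 1) = 5.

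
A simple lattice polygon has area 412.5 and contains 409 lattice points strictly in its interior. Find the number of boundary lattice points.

9

Pick's theorem gives A = I + B/2 − 1, so B = 2(A − I + 1) = 2(412.5 − 409 + 1) = 9.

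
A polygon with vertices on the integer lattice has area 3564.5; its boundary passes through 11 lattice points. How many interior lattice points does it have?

Pick's theorem A = I + B/2 − 1 rearranges to I = A − B/2 + 1 = 3564.5 − 11/2 + 1 = 3560.

3560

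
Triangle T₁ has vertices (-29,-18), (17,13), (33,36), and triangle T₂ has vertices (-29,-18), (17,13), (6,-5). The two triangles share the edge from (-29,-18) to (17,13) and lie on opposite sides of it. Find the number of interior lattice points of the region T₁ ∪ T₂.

The union is the simple quadrilateral with vertices (-29,-18), (33,36), (17,13), (6,-5) in order.
Using the shoelace formula, 2A = |((-29)·36 − 33·(-18)) + (33·13 − 17·36) + (17·(-5) − 6·13) + (6·(-18) − (-29)·(-5))| = 1049, so the area is 524.5.
Along each edge there are gcd(|Δx|,|Δy|)+1 lattice points, so counting each shared vertex once the boundary has gcd(62,54) + gcd(16,23) + gcd(11,18) + gcd(35,13) = 2+1+1+1 = 5.
By Pick's theorem I = A − B/2 + 1 = 524.5 − 5/2 + 1 = 523.

523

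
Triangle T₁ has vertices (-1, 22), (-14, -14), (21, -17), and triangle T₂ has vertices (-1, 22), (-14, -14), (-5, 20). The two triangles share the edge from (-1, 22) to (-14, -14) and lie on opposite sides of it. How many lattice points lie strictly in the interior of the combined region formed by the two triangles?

707

The union is the simple quadrilateral with vertices (-1, 22), (21, -17), (-14, -14), (-5, 20) in order.
The shoelace formula gives twice the area as |[(-1)·(-17) − 21·22] + [21·(-14) − (-14)·(-17)] + [(-14)·20 − (-5)·(-14)] + [(-5)·22 − (-1)·20]| = 1417, so the area is 1417/2.
Along each edge there are gcd(|Δx|,|Δy|)+1 lattice points, so counting each shared vertex once the boundary has gcd(22,39) + gcd(35,3) + gcd(9,34) + gcd(4,2) = 1+1+1+2 = 5.
By Pick's theorem I = A − B/2 + 1 = 1417/2 − 5/2 + 1 = 707.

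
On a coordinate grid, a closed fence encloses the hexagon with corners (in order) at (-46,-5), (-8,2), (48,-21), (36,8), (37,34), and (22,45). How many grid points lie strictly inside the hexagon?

The shoelace formula gives twice the area as |((-46)·2 − (-8)·(-5)) + ((-8)·(-21) − 48·2) + (48·8 − 36·(-21)) + (36·34 − 37·8) + (37·45 − 22·34) + (22·(-5) − (-46)·45)| = 4885, so the area is 4885/2.
Along each edge there are gcd(|Δx|,|Δy|)+1 lattice points, so counting each shared vertex once the boundary has gcd(38,7) + gcd(56,23) + gcd(12,29) + gcd(1,26) + gcd(15,11) + gcd(68,50) = 1+1+1+1+1+2 = 7.
Pick's theorem gives I = A − B/2 + 1 = 4885/2 − 7/2 + 1 = 2440.

2440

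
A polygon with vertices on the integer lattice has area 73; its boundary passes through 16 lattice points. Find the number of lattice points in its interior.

66

Pick's theorem A = I + B/2 − 1 rearranges to I = A − B/2 + 1 = 73 − 16/2 + 1 = 66.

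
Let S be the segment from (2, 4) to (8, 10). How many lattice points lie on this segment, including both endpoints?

The number of lattice points on a segment between lattice points is gcd(|Δx|,|Δy|) + 1 = gcd(6,6) + 1 = 6 + 1 = 7.

7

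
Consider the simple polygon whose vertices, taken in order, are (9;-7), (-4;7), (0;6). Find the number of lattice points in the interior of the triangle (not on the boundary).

21

Using the shoelace formula, 2A = |[9·7 − (-4)·(-7)] + [(-4)·6 − 0·7] + [0·(-7) − 9·6]| = 43, so the area is 21.5.
Summing gcd(|Δx|,|Δy|) over the edges gives the boundary count: gcd(13,14) + gcd(4,1) + gcd(9,13) = 1+1+1 = 3.
By Pick's theorem A = I + B/2 − 1, so I = 21.5 − 3/2 + 1 = 21.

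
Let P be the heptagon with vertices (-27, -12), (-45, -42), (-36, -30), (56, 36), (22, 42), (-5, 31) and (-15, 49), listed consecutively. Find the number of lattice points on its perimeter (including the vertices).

The number of boundary lattice points is Σ gcd(|Δx|,|Δy|) = gcd(18,30) + gcd(9,12) + gcd(92,66) + gcd(34,6) + gcd(27,11) + gcd(10,18) + gcd(12,61) = 6+3+2+2+1+2+1 = 17.

17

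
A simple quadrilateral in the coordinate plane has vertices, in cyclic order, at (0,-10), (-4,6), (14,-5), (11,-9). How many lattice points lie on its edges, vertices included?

Summing gcd(|Δx|,|Δy|) over the edges gives the boundary count: gcd(4,16) + gcd(18,11) + gcd(3,4) + gcd(11,1) = 4+1+1+1 = 7.

7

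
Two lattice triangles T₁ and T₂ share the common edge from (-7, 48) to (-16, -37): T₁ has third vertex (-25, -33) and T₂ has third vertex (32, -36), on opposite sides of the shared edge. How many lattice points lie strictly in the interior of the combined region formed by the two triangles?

The union is the simple quadrilateral with vertices (-7, 48), (-25, -33), (-16, -37), (32, -36) in order.
The shoelace formula gives twice the area as |((-7)·(-33) − (-25)·48) + ((-25)·(-37) − (-16)·(-33)) + ((-16)·(-36) − 32·(-37)) + (32·48 − (-7)·(-36))| = 4872, so the area is 2436.
Along each edge there are gcd(|Δx|,|Δy|)+1 lattice points, so counting each shared vertex once the boundary has gcd(18,81) + gcd(9,4) + gcd(48,1) + gcd(39,84) = 9+1+1+3 = 14.
By Pick's theorem I = A − B/2 + 1 = 2436 − 14/2 + 1 = 2430.

2430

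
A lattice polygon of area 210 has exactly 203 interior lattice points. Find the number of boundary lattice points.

Pick's theorem gives A = I + B/2 − 1, so B = 2(A − I + 1) = 2(210 − 203 + 1) = 16.

16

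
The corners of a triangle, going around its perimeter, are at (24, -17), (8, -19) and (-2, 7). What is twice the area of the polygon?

By the shoelace formula, twice the signed area is |(24·(-19) − 8·(-17)) + (8·7 − (-2)·(-19)) + ((-2)·(-17) − 24·7)| = 436, so the area is 218.

436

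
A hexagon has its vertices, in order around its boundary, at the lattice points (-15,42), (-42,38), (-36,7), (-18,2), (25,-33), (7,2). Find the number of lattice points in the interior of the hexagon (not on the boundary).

The shoelace formula gives twice the area as |((-15)·38 − (-42)·42) + ((-42)·7 − (-36)·38) + ((-36)·2 − (-18)·7) + ((-18)·(-33) − 25·2) + (25·2 − 7·(-33)) + (7·42 − (-15)·2)| = 3471, so the area is 1735.5.
Summing gcd(|Δx|,|Δy|) over the edges gives the boundary count: gcd(27,4) + gcd(6,31) + gcd(18,5) + gcd(43,35) + gcd(18,35) + gcd(22,40) = 1+1+1+1+1+2 = 7.
By Pick's theorem A = I + B/2 − 1, so I = 1735.5 − 7/2 + 1 = 1733.

1733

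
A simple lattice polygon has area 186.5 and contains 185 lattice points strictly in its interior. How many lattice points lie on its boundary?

5

Pick's theorem gives A = I + B/2 − 1, so B = 2(A − I + 1) = 2(186.5 − 185 + 1) = 5.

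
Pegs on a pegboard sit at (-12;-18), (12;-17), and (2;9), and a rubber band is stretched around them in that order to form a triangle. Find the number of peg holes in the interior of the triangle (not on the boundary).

316

By the shoelace formula, twice the signed area is |((-12)·(-17) − 12·(-18)) + (12·9 − 2·(-17)) + (2·(-18) − (-12)·9)| = 634, so the area is 317.
The number of boundary lattice points is Σ gcd(|Δx|,|Δy|) = gcd(24,1) + gcd(10,26) + gcd(14,27) = 1+2+1 = 4.
Pick's theorem gives I = A − B/2 + 1 = 317 − 4/2 + 1 = 316.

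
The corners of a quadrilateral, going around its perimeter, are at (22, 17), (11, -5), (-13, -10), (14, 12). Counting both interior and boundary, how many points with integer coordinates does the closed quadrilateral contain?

265

Using the shoelace formula, 2A = |[22·(-5) − 11·17] + [11·(-10) − (-13)·(-5)] + [(-13)·12 − 14·(-10)] + [14·17 − 22·12]| = 514, so the area is 257.
The number of boundary lattice points is Σ gcd(|Δx|,|Δy|) = gcd(11,22) + gcd(24,5) + gcd(27,22) + gcd(8,5) = 11+1+1+1 = 14.
Pick's theorem gives I = A − B/2 + 1 = 257 − 14/2 + 1 = 251, so the closed region contains I + B = 251 + 14 = 265 lattice points.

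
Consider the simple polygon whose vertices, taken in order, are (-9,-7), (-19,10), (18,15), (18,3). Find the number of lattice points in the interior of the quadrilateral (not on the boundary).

495

By the shoelace formula, twice the signed area is |[(-9)·10 − (-19)·(-7)] + [(-19)·15 − 18·10] + [18·3 − 18·15] + [18·(-7) − (-9)·3]| = 1003, so the area is 1003/2.
The number of boundary lattice points is Σ gcd(|Δx|,|Δy|) = gcd(10,17) + gcd(37,5) + gcd(0,12) + gcd(27,10) = 1+1+12+1 = 15.
Pick's theorem gives I = A − B/2 + 1 = 1003/2 − 15/2 + 1 = 495.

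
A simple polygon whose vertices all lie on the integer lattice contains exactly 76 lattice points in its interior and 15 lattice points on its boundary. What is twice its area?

165

By Pick's theorem, A = I + B/2 − 1 = 76 + 15/2 − 1 = 165/2.
Hence 2A = 165.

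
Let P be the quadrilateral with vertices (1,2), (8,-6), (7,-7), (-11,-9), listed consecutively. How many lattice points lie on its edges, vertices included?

5

Summing gcd(|Δx|,|Δy|) over the edges gives the boundary count: gcd(7,8) + gcd(1,1) + gcd(18,2) + gcd(12,11) = 1+1+2+1 = 5.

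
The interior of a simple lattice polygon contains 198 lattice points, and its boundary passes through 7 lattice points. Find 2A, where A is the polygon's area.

By Pick's theorem, A = I + B/2 − 1 = 198 + 7/2 − 1 = 401/2.
Hence 2A = 401.

401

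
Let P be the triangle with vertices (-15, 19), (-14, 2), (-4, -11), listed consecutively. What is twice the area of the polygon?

157

The shoelace formula gives twice the area as |((-15)·2 − (-14)·19) + ((-14)·(-11) − (-4)·2) + ((-4)·19 − (-15)·(-11))| = 157, so the area is 78.5.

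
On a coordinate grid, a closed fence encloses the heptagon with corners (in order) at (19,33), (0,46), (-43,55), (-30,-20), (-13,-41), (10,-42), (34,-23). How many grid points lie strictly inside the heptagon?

5020

Using the shoelace formula, 2A = |[19·46 − 0·33] + [0·55 − (-43)·46] + [(-43)·(-20) − (-30)·55] + [(-30)·(-41) − (-13)·(-20)] + [(-13)·(-42) − 10·(-41)] + [10·(-23) − 34·(-42)] + [34·33 − 19·(-23)]| = 10045, so the area is 10045/2.
Summing gcd(|Δx|,|Δy|) over the edges gives the boundary count: gcd(19,13) + gcd(43,9) + gcd(13,75) + gcd(17,21) + gcd(23,1) + gcd(24,19) + gcd(15,56) = 1+1+1+1+1+1+1 = 7.
Pick's theorem gives I = A − B/2 + 1 = 10045/2 − 7/2 + 1 = 5020.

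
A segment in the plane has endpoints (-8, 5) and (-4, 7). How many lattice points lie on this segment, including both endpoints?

3

The number of lattice points on a segment between lattice points is gcd(|Δx|,|Δy|) + 1 = gcd(4,2) + 1 = 2 + 1 = 3.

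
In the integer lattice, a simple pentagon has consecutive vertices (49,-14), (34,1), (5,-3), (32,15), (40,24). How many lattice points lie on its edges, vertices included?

27

The number of boundary lattice points is Σ gcd(|Δx|,|Δy|) = gcd(15,15) + gcd(29,4) + gcd(27,18) + gcd(8,9) + gcd(9,38) = 15+1+9+1+1 = 27.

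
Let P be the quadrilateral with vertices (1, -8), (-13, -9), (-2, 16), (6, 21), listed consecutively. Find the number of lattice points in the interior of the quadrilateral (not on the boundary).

By the shoelace formula, twice the signed area is |(1·(-9) − (-13)·(-8)) + ((-13)·16 − (-2)·(-9)) + ((-2)·21 − 6·16) + (6·(-8) − 1·21)| = 546, so the area is 273.
Summing gcd(|Δx|,|Δy|) over the edges gives the boundary count: gcd(14,1) + gcd(11,25) + gcd(8,5) + gcd(5,29) = 1+1+1+1 = 4.
Pick's theorem gives I = A − B/2 + 1 = 273 − 4/2 + 1 = 272.

272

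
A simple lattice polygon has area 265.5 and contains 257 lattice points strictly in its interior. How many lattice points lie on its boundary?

19

Pick's theorem gives A = I + B/2 − 1, so B = 2(A − I + 1) = 2(265.5 − 257 + 1) = 19.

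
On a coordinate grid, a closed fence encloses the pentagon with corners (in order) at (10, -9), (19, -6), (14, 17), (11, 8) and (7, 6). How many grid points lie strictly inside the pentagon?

Using the shoelace formula, 2A = |(10·(-6) − 19·(-9)) + (19·17 − 14·(-6)) + (14·8 − 11·17) + (11·6 − 7·8) + (7·(-9) − 10·6)| = 330, so the area is 165.
Summing gcd(|Δx|,|Δy|) over the edges gives the boundary count: gcd(9,3) + gcd(5,23) + gcd(3,9) + gcd(4,2) + gcd(3,15) = 3+1+3+2+3 = 12.
By Pick's theorem A = I + B/2 − 1, so I = 165 − 12/2 + 1 = 160.

160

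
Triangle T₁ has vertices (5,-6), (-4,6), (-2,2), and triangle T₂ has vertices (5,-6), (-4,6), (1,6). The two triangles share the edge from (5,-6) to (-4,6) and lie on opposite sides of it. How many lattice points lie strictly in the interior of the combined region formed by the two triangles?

31

The union is the simple quadrilateral with vertices (5,-6), (-2,2), (-4,6), (1,6) in order.
The shoelace formula gives twice the area as |[5·2 − (-2)·(-6)] + [(-2)·6 − (-4)·2] + [(-4)·6 − 1·6] + [1·(-6) − 5·6]| = 72, so the area is 36.
Summing gcd(|Δx|,|Δy|) over the edges gives the boundary count: gcd(7,8) + gcd(2,4) + gcd(5,0) + gcd(4,12) = 1+2+5+4 = 12.
By Pick's theorem I = A − B/2 + 1 = 36 − 12/2 + 1 = 31.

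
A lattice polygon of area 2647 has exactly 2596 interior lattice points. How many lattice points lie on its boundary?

Pick's theorem gives A = I + B/2 − 1, so B = 2(A − I + 1) = 2(2647 − 2596 + 1) = 104.

104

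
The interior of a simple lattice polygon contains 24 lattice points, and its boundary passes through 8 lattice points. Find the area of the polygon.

Pick's theorem states A = I + B/2 − 1, so A = 24 + 8/2 − 1 = 27.

27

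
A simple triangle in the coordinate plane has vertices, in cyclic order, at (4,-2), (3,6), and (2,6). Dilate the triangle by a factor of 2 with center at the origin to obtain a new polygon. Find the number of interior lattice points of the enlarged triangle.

The shoelace formula gives twice the area as |(4·6 − 3·(-2)) + (3·6 − 2·6) + (2·(-2) − 4·6)| = 8, so the area is 4.
Along each edge there are gcd(|Δx|,|Δy|)+1 lattice points, so counting each shared vertex once the boundary has gcd(1,8) + gcd(1,0) + gcd(2,8) = 1+1+2 = 4.
Scaling by 2 multiplies the area by 2² = 4 (so the new area is 16) and multiplies the boundary lattice-point count by 2, giving 8.
By Pick's theorem, the interior count of the dilated polygon is 16 − 8/2 + 1 = 13.

13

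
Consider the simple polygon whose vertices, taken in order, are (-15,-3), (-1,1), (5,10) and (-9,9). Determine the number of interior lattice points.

127

Using the shoelace formula, 2A = |((-15)·1 − (-1)·(-3)) + ((-1)·10 − 5·1) + (5·9 − (-9)·10) + ((-9)·(-3) − (-15)·9)| = 264, so the area is 132.
Along each edge there are gcd(|Δx|,|Δy|)+1 lattice points, so counting each shared vertex once the boundary has gcd(14,4) + gcd(6,9) + gcd(14,1) + gcd(6,12) = 2+3+1+6 = 12.
By Pick's theorem A = I + B/2 − 1, so I = 132 − 12/2 + 1 = 127.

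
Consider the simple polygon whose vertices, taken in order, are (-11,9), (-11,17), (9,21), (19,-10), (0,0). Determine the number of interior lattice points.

The shoelace formula gives twice the area as |((-11)·17 − (-11)·9) + ((-11)·21 − 9·17) + (9·(-10) − 19·21) + (19·0 − 0·(-10)) + (0·9 − (-11)·0)| = 961, so the area is 480.5.
Along each edge there are gcd(|Δx|,|Δy|)+1 lattice points, so counting each shared vertex once the boundary has gcd(0,8) + gcd(20,4) + gcd(10,31) + gcd(19,10) + gcd(11,9) = 8+4+1+1+1 = 15.
By Pick's theorem A = I + B/2 − 1, so I = 480.5 − 15/2 + 1 = 474.

474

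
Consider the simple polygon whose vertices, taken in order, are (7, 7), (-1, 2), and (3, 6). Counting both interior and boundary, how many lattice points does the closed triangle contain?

10

Using the shoelace formula, 2A = |[7·2 − (-1)·7] + [(-1)·6 − 3·2] + [3·7 − 7·6]| = 12, so the area is 6.
Summing gcd(|Δx|,|Δy|) over the edges gives the boundary count: gcd(8,5) + gcd(4,4) + gcd(4,1) = 1+4+1 = 6.
Pick's theorem gives I = A − B/2 + 1 = 6 − 6/2 + 1 = 4, so the closed region contains I + B = 4 + 6 = 10 lattice points.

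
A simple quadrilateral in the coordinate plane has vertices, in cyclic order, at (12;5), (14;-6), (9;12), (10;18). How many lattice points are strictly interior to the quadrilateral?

The shoelace formula gives twice the area as |(12·(-6) − 14·5) + (14·12 − 9·(-6)) + (9·18 − 10·12) + (10·5 − 12·18)| = 44, so the area is 22.
Summing gcd(|Δx|,|Δy|) over the edges gives the boundary count: gcd(2,11) + gcd(5,18) + gcd(1,6) + gcd(2,13) = 1+1+1+1 = 4.
By Pick's theorem A = I + B/2 − 1, so I = 22 − 4/2 + 1 = 21.

21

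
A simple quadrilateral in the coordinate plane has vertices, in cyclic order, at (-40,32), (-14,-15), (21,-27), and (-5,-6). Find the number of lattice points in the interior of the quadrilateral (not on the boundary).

539

Using the shoelace formula, 2A = |[(-40)·(-15) − (-14)·32] + [(-14)·(-27) − 21·(-15)] + [21·(-6) − (-5)·(-27)] + [(-5)·32 − (-40)·(-6)]| = 1080, so the area is 540.
Summing gcd(|Δx|,|Δy|) over the edges gives the boundary count: gcd(26,47) + gcd(35,12) + gcd(26,21) + gcd(35,38) = 1+1+1+1 = 4.
Pick's theorem gives I = A − B/2 + 1 = 540 − 4/2 + 1 = 539.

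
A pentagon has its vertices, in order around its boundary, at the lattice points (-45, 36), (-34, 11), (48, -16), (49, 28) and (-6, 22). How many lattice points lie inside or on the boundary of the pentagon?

By the shoelace formula, twice the signed area is |[(-45)·11 − (-34)·36] + [(-34)·(-16) − 48·11] + [48·28 − 49·(-16)] + [49·22 − (-6)·28] + [(-6)·36 − (-45)·22]| = 4893, so the area is 2446.5.
The number of boundary lattice points is Σ gcd(|Δx|,|Δy|) = gcd(11,25) + gcd(82,27) + gcd(1,44) + gcd(55,6) + gcd(39,14) = 1+1+1+1+1 = 5.
Pick's theorem gives I = A − B/2 + 1 = 2446.5 − 5/2 + 1 = 2445, so the closed region contains I + B = 2445 + 5 = 2450 lattice points.

2450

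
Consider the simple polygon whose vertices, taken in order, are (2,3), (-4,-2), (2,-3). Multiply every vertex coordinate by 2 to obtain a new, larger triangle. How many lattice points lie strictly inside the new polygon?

65

The shoelace formula gives twice the area as |(2·(-2) − (-4)·3) + ((-4)·(-3) − 2·(-2)) + (2·3 − 2·(-3))| = 36, so the area is 18.
Along each edge there are gcd(|Δx|,|Δy|)+1 lattice points, so counting each shared vertex once the boundary has gcd(6,5) + gcd(6,1) + gcd(0,6) = 1+1+6 = 8.
Scaling by 2 multiplies the area by 2² = 4 (so the new area is 72) and multiplies the boundary lattice-point count by 2, giving 16.
By Pick's theorem, the interior count of the dilated polygon is 72 − 16/2 + 1 = 65.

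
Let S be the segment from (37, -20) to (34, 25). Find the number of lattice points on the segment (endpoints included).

The number of lattice points on a segment between lattice points is gcd(|Δx|,|Δy|) + 1 = gcd(3,45) + 1 = 3 + 1 = 4.

4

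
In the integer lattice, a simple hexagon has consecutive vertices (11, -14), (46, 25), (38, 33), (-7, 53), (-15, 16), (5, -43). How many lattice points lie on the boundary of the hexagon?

17

The number of boundary lattice points is Σ gcd(|Δx|,|Δy|) = gcd(35,39) + gcd(8,8) + gcd(45,20) + gcd(8,37) + gcd(20,59) + gcd(6,29) = 1+8+5+1+1+1 = 17.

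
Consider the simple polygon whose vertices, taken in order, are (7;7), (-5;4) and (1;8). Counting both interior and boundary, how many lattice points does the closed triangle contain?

The shoelace formula gives twice the area as |(7·4 − (-5)·7) + ((-5)·8 − 1·4) + (1·7 − 7·8)| = 30, so the area is 15.
Summing gcd(|Δx|,|Δy|) over the edges gives the boundary count: gcd(12,3) + gcd(6,4) + gcd(6,1) = 3+2+1 = 6.
Pick's theorem gives I = A − B/2 + 1 = 15 − 6/2 + 1 = 13, so the closed region contains I + B = 13 + 6 = 19 lattice points.

19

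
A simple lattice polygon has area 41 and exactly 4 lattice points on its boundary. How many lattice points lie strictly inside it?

Pick's theorem A = I + B/2 − 1 rearranges to I = A − B/2 + 1 = 41 − 4/2 + 1 = 40.

40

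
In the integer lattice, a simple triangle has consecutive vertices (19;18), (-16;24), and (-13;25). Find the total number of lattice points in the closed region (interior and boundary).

By the shoelace formula, twice the signed area is |[19·24 − (-16)·18] + [(-16)·25 − (-13)·24] + [(-13)·18 − 19·25]| = 53, so the area is 26.5.
Summing gcd(|Δx|,|Δy|) over the edges gives the boundary count: gcd(35,6) + gcd(3,1) + gcd(32,7) = 1+1+1 = 3.
Pick's theorem gives I = A − B/2 + 1 = 26.5 − 3/2 + 1 = 26, so the closed region contains I + B = 26 + 3 = 29 lattice points.

29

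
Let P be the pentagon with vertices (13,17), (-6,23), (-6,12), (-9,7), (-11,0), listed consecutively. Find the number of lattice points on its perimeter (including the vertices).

Summing gcd(|Δx|,|Δy|) over the edges gives the boundary count: gcd(19,6) + gcd(0,11) + gcd(3,5) + gcd(2,7) + gcd(24,17) = 1+11+1+1+1 = 15.

15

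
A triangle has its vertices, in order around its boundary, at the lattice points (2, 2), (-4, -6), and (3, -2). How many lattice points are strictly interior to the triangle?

15

Using the shoelace formula, 2A = |(2·(-6) − (-4)·2) + ((-4)·(-2) − 3·(-6)) + (3·2 − 2·(-2))| = 32, so the area is 16.
The number of boundary lattice points is Σ gcd(|Δx|,|Δy|) = gcd(6,8) + gcd(7,4) + gcd(1,4) = 2+1+1 = 4.
Pick's theorem gives I = A − B/2 + 1 = 16 − 4/2 + 1 = 15.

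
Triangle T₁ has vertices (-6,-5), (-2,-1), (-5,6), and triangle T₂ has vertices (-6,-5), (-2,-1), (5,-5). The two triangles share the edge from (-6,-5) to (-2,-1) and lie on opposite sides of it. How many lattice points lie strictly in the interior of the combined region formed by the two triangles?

The union is the simple quadrilateral with vertices (-6,-5), (-5,6), (-2,-1), (5,-5) in order.
The shoelace formula gives twice the area as |[(-6)·6 − (-5)·(-5)] + [(-5)·(-1) − (-2)·6] + [(-2)·(-5) − 5·(-1)] + [5·(-5) − (-6)·(-5)]| = 84, so the area is 42.
Along each edge there are gcd(|Δx|,|Δy|)+1 lattice points, so counting each shared vertex once the boundary has gcd(1,11) + gcd(3,7) + gcd(7,4) + gcd(11,0) = 1+1+1+11 = 14.
By Pick's theorem I = A − B/2 + 1 = 42 − 14/2 + 1 = 36.

36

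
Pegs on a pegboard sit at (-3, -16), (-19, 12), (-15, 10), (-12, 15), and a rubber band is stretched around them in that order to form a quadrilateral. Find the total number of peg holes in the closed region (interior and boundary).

By the shoelace formula, twice the signed area is |((-3)·12 − (-19)·(-16)) + ((-19)·10 − (-15)·12) + ((-15)·15 − (-12)·10) + ((-12)·(-16) − (-3)·15)| = 218, so the area is 109.
The number of boundary lattice points is Σ gcd(|Δx|,|Δy|) = gcd(16,28) + gcd(4,2) + gcd(3,5) + gcd(9,31) = 4+2+1+1 = 8.
Pick's theorem gives I = A − B/2 + 1 = 109 − 8/2 + 1 = 106, so the closed region contains I + B = 106 + 8 = 114 lattice points.

114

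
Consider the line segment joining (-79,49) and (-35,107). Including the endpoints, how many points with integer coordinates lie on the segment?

The number of lattice points on a segment between lattice points is gcd(|Δx|,|Δy|) + 1 = gcd(44,58) + 1 = 2 + 1 = 3.

3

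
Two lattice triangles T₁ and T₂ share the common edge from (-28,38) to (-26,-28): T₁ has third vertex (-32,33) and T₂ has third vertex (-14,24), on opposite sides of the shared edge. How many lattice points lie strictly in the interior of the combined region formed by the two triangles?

576

The union is the simple quadrilateral with vertices (-28,38), (-32,33), (-26,-28), (-14,24) in order.
By the shoelace formula, twice the signed area is |[(-28)·33 − (-32)·38] + [(-32)·(-28) − (-26)·33] + [(-26)·24 − (-14)·(-28)] + [(-14)·38 − (-28)·24]| = 1170, so the area is 585.
Along each edge there are gcd(|Δx|,|Δy|)+1 lattice points, so counting each shared vertex once the boundary has gcd(4,5) + gcd(6,61) + gcd(12,52) + gcd(14,14) = 1+1+4+14 = 20.
By Pick's theorem I = A − B/2 + 1 = 585 − 20/2 + 1 = 576.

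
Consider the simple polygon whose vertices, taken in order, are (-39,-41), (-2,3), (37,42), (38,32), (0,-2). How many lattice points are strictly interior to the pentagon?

440

Using the shoelace formula, 2A = |[(-39)·3 − (-2)·(-41)] + [(-2)·42 − 37·3] + [37·32 − 38·42] + [38·(-2) − 0·32] + [0·(-41) − (-39)·(-2)]| = 960, so the area is 480.
Summing gcd(|Δx|,|Δy|) over the edges gives the boundary count: gcd(37,44) + gcd(39,39) + gcd(1,10) + gcd(38,34) + gcd(39,39) = 1+39+1+2+39 = 82.
By Pick's theorem A = I + B/2 − 1, so I = 480 − 82/2 + 1 = 440.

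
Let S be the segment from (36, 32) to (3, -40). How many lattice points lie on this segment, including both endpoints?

The number of lattice points on a segment between lattice points is gcd(|Δx|,|Δy|) + 1 = gcd(33,72) + 1 = 3 + 1 = 4.

4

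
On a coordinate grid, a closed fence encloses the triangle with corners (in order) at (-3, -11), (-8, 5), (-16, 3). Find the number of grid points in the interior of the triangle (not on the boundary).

68

Using the shoelace formula, 2A = |[(-3)·5 − (-8)·(-11)] + [(-8)·3 − (-16)·5] + [(-16)·(-11) − (-3)·3]| = 138, so the area is 69.
Along each edge there are gcd(|Δx|,|Δy|)+1 lattice points, so counting each shared vertex once the boundary has gcd(5,16) + gcd(8,2) + gcd(13,14) = 1+2+1 = 4.
Pick's theorem gives I = A − B/2 + 1 = 69 − 4/2 + 1 = 68.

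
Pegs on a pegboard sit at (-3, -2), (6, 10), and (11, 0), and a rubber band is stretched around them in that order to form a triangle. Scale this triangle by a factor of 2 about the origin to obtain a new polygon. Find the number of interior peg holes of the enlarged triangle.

291

The shoelace formula gives twice the area as |[(-3)·10 − 6·(-2)] + [6·0 − 11·10] + [11·(-2) − (-3)·0]| = 150, so the area is 75.
Summing gcd(|Δx|,|Δy|) over the edges gives the boundary count: gcd(9,12) + gcd(5,10) + gcd(14,2) = 3+5+2 = 10.
Scaling by 2 multiplies the area by 2² = 4 (so the new area is 300) and multiplies the boundary lattice-point count by 2, giving 20.
By Pick's theorem, the interior count of the dilated polygon is 300 − 20/2 + 1 = 291.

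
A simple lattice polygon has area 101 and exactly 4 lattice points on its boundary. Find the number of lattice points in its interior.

100

Pick's theorem A = I + B/2 − 1 rearranges to I = A − B/2 + 1 = 101 − 4/2 + 1 = 100.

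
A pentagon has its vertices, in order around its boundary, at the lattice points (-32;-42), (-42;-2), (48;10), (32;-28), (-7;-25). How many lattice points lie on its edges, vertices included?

Summing gcd(|Δx|,|Δy|) over the edges gives the boundary count: gcd(10,40) + gcd(90,12) + gcd(16,38) + gcd(39,3) + gcd(25,17) = 10+6+2+3+1 = 22.

22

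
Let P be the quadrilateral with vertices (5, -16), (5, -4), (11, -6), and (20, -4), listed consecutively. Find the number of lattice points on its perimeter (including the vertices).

18

The number of boundary lattice points is Σ gcd(|Δx|,|Δy|) = gcd(0,12) + gcd(6,2) + gcd(9,2) + gcd(15,12) = 12+2+1+3 = 18.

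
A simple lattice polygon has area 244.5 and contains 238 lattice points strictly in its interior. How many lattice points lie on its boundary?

15

Pick's theorem gives A = I + B/2 − 1, so B = 2(A − I + 1) = 2(244.5 − 238 + 1) = 15.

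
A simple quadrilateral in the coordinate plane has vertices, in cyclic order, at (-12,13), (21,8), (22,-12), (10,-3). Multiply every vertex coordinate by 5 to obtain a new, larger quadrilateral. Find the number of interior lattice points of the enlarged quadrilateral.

Using the shoelace formula, 2A = |[(-12)·8 − 21·13] + [21·(-12) − 22·8] + [22·(-3) − 10·(-12)] + [10·13 − (-12)·(-3)]| = 649, so the area is 649/2.
The number of boundary lattice points is Σ gcd(|Δx|,|Δy|) = gcd(33,5) + gcd(1,20) + gcd(12,9) + gcd(22,16) = 1+1+3+2 = 7.
Scaling by 5 multiplies the area by 5² = 25 (so the new area is 16225/2) and multiplies the boundary lattice-point count by 5, giving 35.
By Pick's theorem, the interior count of the dilated polygon is 16225/2 − 35/2 + 1 = 8096.

8096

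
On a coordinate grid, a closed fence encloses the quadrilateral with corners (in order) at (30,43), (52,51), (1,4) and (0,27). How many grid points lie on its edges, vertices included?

Along each edge there are gcd(|Δx|,|Δy|)+1 lattice points, so counting each shared vertex once the boundary has gcd(22,8) + gcd(51,47) + gcd(1,23) + gcd(30,16) = 2+1+1+2 = 6.

6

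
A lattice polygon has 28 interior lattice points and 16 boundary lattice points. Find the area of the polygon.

By Pick's theorem, A = I + B/2 − 1 = 28 + 16/2 − 1 = 35.

35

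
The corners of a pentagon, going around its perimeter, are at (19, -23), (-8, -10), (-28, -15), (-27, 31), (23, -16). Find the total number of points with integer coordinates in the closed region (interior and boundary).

The shoelace formula gives twice the area as |(19·(-10) − (-8)·(-23)) + ((-8)·(-15) − (-28)·(-10)) + ((-28)·31 − (-27)·(-15)) + ((-27)·(-16) − 23·31) + (23·(-23) − 19·(-16))| = 2313, so the area is 2313/2.
Summing gcd(|Δx|,|Δy|) over the edges gives the boundary count: gcd(27,13) + gcd(20,5) + gcd(1,46) + gcd(50,47) + gcd(4,7) = 1+5+1+1+1 = 9.
Pick's theorem gives I = A − B/2 + 1 = 2313/2 − 9/2 + 1 = 1153, so the closed region contains I + B = 1153 + 9 = 1162 lattice points.

1162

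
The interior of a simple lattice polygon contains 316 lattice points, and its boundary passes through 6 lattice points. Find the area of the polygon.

Pick's theorem states A = I + B/2 − 1, so A = 316 + 6/2 − 1 = 318.

318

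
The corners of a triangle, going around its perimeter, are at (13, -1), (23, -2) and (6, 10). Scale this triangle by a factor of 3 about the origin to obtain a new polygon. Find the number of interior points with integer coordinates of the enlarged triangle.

Using the shoelace formula, 2A = |(13·(-2) − 23·(-1)) + (23·10 − 6·(-2)) + (6·(-1) − 13·10)| = 103, so the area is 51.5.
Along each edge there are gcd(|Δx|,|Δy|)+1 lattice points, so counting each shared vertex once the boundary has gcd(10,1) + gcd(17,12) + gcd(7,11) = 1+1+1 = 3.
Scaling by 3 multiplies the area by 3² = 9 (so the new area is 927/2) and multiplies the boundary lattice-point count by 3, giving 9.
By Pick's theorem, the interior count of the dilated polygon is 927/2 − 9/2 + 1 = 460.

460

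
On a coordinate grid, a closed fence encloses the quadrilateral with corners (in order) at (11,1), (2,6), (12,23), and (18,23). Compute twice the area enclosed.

335

The shoelace formula gives twice the area as |(11·6 − 2·1) + (2·23 − 12·6) + (12·23 − 18·23) + (18·1 − 11·23)| = 335, so the area is 335/2.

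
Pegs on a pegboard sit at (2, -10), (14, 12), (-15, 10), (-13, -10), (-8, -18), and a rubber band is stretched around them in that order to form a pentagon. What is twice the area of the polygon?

The shoelace formula gives twice the area as |[2·12 − 14·(-10)] + [14·10 − (-15)·12] + [(-15)·(-10) − (-13)·10] + [(-13)·(-18) − (-8)·(-10)] + [(-8)·(-10) − 2·(-18)]| = 1034, so the area is 517.

1034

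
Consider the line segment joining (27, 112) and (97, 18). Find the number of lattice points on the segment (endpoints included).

3

The number of lattice points on a segment between lattice points is gcd(|Δx|,|Δy|) + 1 = gcd(70,94) + 1 = 2 + 1 = 3.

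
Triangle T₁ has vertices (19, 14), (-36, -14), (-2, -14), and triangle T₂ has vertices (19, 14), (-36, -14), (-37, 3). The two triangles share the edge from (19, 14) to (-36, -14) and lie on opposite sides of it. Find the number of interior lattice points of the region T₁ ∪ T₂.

937

The union is the simple quadrilateral with vertices (19, 14), (-2, -14), (-36, -14), (-37, 3) in order.
The shoelace formula gives twice the area as |(19·(-14) − (-2)·14) + ((-2)·(-14) − (-36)·(-14)) + ((-36)·3 − (-37)·(-14)) + ((-37)·14 − 19·3)| = 1915, so the area is 957.5.
Summing gcd(|Δx|,|Δy|) over the edges gives the boundary count: gcd(21,28) + gcd(34,0) + gcd(1,17) + gcd(56,11) = 7+34+1+1 = 43.
By Pick's theorem I = A − B/2 + 1 = 957.5 − 43/2 + 1 = 937.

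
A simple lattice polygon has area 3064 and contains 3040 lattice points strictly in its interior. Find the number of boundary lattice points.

Pick's theorem gives A = I + B/2 − 1, so B = 2(A − I + 1) = 2(3064 − 3040 + 1) = 50.

50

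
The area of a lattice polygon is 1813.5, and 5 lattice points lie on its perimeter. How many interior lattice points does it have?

1812

Pick's theorem A = I + B/2 − 1 rearranges to I = A − B/2 + 1 = 1813.5 − 5/2 + 1 = 1812.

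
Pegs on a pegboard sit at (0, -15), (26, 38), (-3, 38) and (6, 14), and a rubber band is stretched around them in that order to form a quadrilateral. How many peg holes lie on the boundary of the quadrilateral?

Summing gcd(|Δx|,|Δy|) over the edges gives the boundary count: gcd(26,53) + gcd(29,0) + gcd(9,24) + gcd(6,29) = 1+29+3+1 = 34.

34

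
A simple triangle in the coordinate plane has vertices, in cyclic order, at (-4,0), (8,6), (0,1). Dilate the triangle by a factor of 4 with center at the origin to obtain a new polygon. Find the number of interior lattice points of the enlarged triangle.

81

By the shoelace formula, twice the signed area is |((-4)·6 − 8·0) + (8·1 − 0·6) + (0·0 − (-4)·1)| = 12, so the area is 6.
Summing gcd(|Δx|,|Δy|) over the edges gives the boundary count: gcd(12,6) + gcd(8,5) + gcd(4,1) = 6+1+1 = 8.
Scaling by 4 multiplies the area by 4² = 16 (so the new area is 96) and multiplies the boundary lattice-point count by 4, giving 32.
By Pick's theorem, the interior count of the dilated polygon is 96 − 32/2 + 1 = 81.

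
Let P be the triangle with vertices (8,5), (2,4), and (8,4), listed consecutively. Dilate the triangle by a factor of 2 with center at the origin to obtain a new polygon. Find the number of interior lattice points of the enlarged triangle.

5

Using the shoelace formula, 2A = |[8·4 − 2·5] + [2·4 − 8·4] + [8·5 − 8·4]| = 6, so the area is 3.
Along each edge there are gcd(|Δx|,|Δy|)+1 lattice points, so counting each shared vertex once the boundary has gcd(6,1) + gcd(6,0) + gcd(0,1) = 1+6+1 = 8.
Scaling by 2 multiplies the area by 2² = 4 (so the new area is 12) and multiplies the boundary lattice-point count by 2, giving 16.
By Pick's theorem, the interior count of the dilated polygon is 12 − 16/2 + 1 = 5.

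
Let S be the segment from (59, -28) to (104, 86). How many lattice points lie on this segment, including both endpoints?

4

The number of lattice points on a segment between lattice points is gcd(|Δx|,|Δy|) + 1 = gcd(45,114) + 1 = 3 + 1 = 4.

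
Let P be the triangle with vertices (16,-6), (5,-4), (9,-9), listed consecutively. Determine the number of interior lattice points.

By the shoelace formula, twice the signed area is |[16·(-4) − 5·(-6)] + [5·(-9) − 9·(-4)] + [9·(-6) − 16·(-9)]| = 47, so the area is 23.5.
The number of boundary lattice points is Σ gcd(|Δx|,|Δy|) = gcd(11,2) + gcd(4,5) + gcd(7,3) = 1+1+1 = 3.
By Pick's theorem A = I + B/2 − 1, so I = 23.5 − 3/2 + 1 = 23.

23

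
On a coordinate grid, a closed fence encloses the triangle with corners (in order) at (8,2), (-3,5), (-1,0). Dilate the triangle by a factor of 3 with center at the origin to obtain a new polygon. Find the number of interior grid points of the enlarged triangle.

217

The shoelace formula gives twice the area as |(8·5 − (-3)·2) + ((-3)·0 − (-1)·5) + ((-1)·2 − 8·0)| = 49, so the area is 24.5.
Along each edge there are gcd(|Δx|,|Δy|)+1 lattice points, so counting each shared vertex once the boundary has gcd(11,3) + gcd(2,5) + gcd(9,2) = 1+1+1 = 3.
Scaling by 3 multiplies the area by 3² = 9 (so the new area is 220.5) and multiplies the boundary lattice-point count by 3, giving 9.
By Pick's theorem, the interior count of the dilated polygon is 220.5 − 9/2 + 1 = 217.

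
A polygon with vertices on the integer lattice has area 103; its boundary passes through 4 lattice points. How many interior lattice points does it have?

From Pick's theorem, I = A − B/2 + 1 = 103 − 4/2 + 1 = 102.

102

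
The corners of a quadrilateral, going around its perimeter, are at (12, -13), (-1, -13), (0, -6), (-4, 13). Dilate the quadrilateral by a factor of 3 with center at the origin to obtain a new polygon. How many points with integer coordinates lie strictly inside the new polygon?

1285

The shoelace formula gives twice the area as |(12·(-13) − (-1)·(-13)) + ((-1)·(-6) − 0·(-13)) + (0·13 − (-4)·(-6)) + ((-4)·(-13) − 12·13)| = 291, so the area is 145.5.
Summing gcd(|Δx|,|Δy|) over the edges gives the boundary count: gcd(13,0) + gcd(1,7) + gcd(4,19) + gcd(16,26) = 13+1+1+2 = 17.
Scaling by 3 multiplies the area by 3² = 9 (so the new area is 2619/2) and multiplies the boundary lattice-point count by 3, giving 51.
By Pick's theorem, the interior count of the dilated polygon is 2619/2 − 51/2 + 1 = 1285.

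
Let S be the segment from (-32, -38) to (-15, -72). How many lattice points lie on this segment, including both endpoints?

18

The number of lattice points on a segment between lattice points is gcd(|Δx|,|Δy|) + 1 = gcd(17,34) + 1 = 17 + 1 = 18.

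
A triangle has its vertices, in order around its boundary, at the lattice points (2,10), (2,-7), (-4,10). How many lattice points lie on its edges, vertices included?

24

The number of boundary lattice points is Σ gcd(|Δx|,|Δy|) = gcd(0,17) + gcd(6,17) + gcd(6,0) = 17+1+6 = 24.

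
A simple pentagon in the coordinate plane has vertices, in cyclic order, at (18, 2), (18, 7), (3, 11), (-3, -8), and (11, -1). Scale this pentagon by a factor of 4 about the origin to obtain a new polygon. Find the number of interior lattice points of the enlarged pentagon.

By the shoelace formula, twice the signed area is |(18·7 − 18·2) + (18·11 − 3·7) + (3·(-8) − (-3)·11) + ((-3)·(-1) − 11·(-8)) + (11·2 − 18·(-1))| = 407, so the area is 203.5.
Summing gcd(|Δx|,|Δy|) over the edges gives the boundary count: gcd(0,5) + gcd(15,4) + gcd(6,19) + gcd(14,7) + gcd(7,3) = 5+1+1+7+1 = 15.
Scaling by 4 multiplies the area by 4² = 16 (so the new area is 3256) and multiplies the boundary lattice-point count by 4, giving 60.
By Pick's theorem, the interior count of the dilated polygon is 3256 − 60/2 + 1 = 3227.

3227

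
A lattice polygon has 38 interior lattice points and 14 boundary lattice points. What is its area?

44

By Pick's theorem, A = I + B/2 − 1 = 38 + 14/2 − 1 = 44.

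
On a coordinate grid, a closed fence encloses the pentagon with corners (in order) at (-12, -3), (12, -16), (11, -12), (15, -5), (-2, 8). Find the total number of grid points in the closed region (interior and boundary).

302

By the shoelace formula, twice the signed area is |[(-12)·(-16) − 12·(-3)] + [12·(-12) − 11·(-16)] + [11·(-5) − 15·(-12)] + [15·8 − (-2)·(-5)] + [(-2)·(-3) − (-12)·8]| = 597, so the area is 597/2.
Along each edge there are gcd(|Δx|,|Δy|)+1 lattice points, so counting each shared vertex once the boundary has gcd(24,13) + gcd(1,4) + gcd(4,7) + gcd(17,13) + gcd(10,11) = 1+1+1+1+1 = 5.
Pick's theorem gives I = A − B/2 + 1 = 597/2 − 5/2 + 1 = 297, so the closed region contains I + B = 297 + 5 = 302 lattice points.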